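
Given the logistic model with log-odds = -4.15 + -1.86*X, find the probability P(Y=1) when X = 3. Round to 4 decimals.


Linear predictor: z = -4.15 + -1.86 * 3 = -9.7300.
P = 1/(1 + exp(9.7300)) = 1/(1 + 16814.5523) = 0.0001.

0.0001


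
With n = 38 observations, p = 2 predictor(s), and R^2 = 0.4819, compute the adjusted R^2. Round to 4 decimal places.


Plug in: Adj R^2 = 1 - (1 - 0.4819) * 37/35.
= 1 - 0.5181 * 37/35
= 1 - 19.1697 / 35
= 1 - 0.5477 = 0.4523.

0.4523


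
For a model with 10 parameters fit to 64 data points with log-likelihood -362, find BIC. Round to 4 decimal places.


k * ln(n) = 10 * ln(64) = 10 * 4.158883 = 41.588830.
-2 * loglik = -2 * (-362) = 724.
BIC = 41.588830 + 724 = 765.588830, which rounds to 765.5888.

765.5888


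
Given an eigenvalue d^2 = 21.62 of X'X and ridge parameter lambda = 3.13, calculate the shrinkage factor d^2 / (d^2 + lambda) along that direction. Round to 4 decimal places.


Compute the denominator: 21.62 + 3.13 = 24.7500.
Shrinkage factor = 21.62 / 24.7500 = 0.8735.

0.8735


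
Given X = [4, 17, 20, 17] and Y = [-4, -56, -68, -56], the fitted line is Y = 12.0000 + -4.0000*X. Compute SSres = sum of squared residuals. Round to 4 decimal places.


For each point, residual = actual - predicted.
Residuals: [0.0000, 0.0000, 0.0000, 0.0000].
Sum of squared residuals = 0.0000.

0.0000


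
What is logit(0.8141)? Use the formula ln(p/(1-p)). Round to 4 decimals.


The odds are p/(1-p) = 0.8141 / 0.1859 = 4.3792.
logit(p) = ln(4.3792) = 1.4769.

1.4769


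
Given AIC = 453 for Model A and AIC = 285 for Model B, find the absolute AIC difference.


Absolute difference = |453 - 285| = 168.
The model with lower AIC (B) is preferred.

168


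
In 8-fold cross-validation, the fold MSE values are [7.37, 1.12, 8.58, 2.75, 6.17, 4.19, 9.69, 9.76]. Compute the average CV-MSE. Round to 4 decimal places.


Total MSE across folds = 49.6300.
CV-MSE = 49.6300/8 = 6.2038.

6.2038


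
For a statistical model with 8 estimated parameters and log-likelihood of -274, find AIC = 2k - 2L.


Compute:
2k = 2*8 = 16.
-2*loglik = -2*(-274) = 548.
AIC = 16 + 548 = 564.

564


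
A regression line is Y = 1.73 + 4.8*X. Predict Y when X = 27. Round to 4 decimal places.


Plug X = 27 into Y = 1.73 + 4.8*X:
Y = 1.73 + 129.6000 = 131.3300.

131.3300


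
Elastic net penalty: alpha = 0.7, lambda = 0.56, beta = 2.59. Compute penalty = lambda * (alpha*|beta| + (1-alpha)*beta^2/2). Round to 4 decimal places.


Compute:
L1 = 0.7 * 2.59 = 1.8130.
L2 = 0.3 * 2.59^2 / 2 = 1.0062.
Penalty = 0.56 * (1.8130 + 1.0062) = 1.5788.

1.5788


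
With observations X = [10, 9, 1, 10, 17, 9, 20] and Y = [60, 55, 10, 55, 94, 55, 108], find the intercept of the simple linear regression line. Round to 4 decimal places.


First find the slope: b1 = 5.1285.
Means: xbar = 10.8571, ybar = 62.4286.
b0 = ybar - b1 * xbar = 62.4286 - 5.1285 * 10.8571 = 6.7481.

6.7481


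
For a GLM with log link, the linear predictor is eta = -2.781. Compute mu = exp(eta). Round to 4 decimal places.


The inverse log link gives:
mu = exp(-2.781) = 0.0620.

0.0620


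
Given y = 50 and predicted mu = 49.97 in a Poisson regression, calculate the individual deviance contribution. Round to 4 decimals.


y/mu = 50/49.97 = 1.000600 (approx.), and ln(50/49.97) = 0.000600.
y * ln(y/mu) = 50 * 0.000600 = 0.030000.
y - mu = 0.03.
D = 2 * (0.030000 - 0.03) = 0.000000, which rounds to 0.0000.

0.0000


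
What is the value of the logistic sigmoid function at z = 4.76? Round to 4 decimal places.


First, exp(-4.7600) = 0.0086.
Then sigma(z) = 1/(1 + 0.0086) = 0.9915.

0.9915


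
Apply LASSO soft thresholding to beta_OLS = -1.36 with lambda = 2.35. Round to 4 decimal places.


|beta_OLS| = 1.36.
lambda = 2.35.
Since |beta| <= lambda, the coefficient is set to 0.
Result = 0.0000.

0.0000


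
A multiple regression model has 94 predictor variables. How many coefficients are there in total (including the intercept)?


Each predictor gets one coefficient, plus one intercept.
Total parameters = 94 + 1 = 95.

95


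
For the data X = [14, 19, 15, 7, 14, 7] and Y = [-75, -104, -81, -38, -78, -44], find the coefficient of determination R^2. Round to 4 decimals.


The fitted line is Y = -4.3941 + -5.1794*X.
SSres = 25.6853, SStot = 3066.0000.
R^2 = 1 - SSres/SStot = 0.9916.

0.9916


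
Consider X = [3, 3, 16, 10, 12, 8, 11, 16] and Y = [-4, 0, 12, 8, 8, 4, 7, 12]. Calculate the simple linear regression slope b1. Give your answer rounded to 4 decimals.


First compute the means: xbar = 9.8750, ybar = 5.8750.
Then S_xx = sum((xi - xbar)^2) = 178.8750.
S_xy = sum((xi - xbar)(yi - ybar)) = 192.8750.
b1 = S_xy / S_xx = 192.8750 / 178.8750 = 1.0783.

1.0783


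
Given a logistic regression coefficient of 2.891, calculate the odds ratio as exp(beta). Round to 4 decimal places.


Odds ratio = exp(beta) = exp(2.891).
= 18.0113.

18.0113


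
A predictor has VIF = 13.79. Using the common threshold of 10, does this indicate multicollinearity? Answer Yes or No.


Check: VIF = 13.79 vs threshold = 10.
Since 13.79 >= 10, the answer is Yes.

Yes


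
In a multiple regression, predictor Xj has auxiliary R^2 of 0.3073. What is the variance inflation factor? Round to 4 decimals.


Using VIF = 1/(1 - R^2_j):
1 - 0.3073 = 0.6927.
VIF = 1.4436.

1.4436


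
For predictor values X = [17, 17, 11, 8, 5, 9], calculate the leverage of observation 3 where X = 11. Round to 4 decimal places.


n = 6, xbar = 11.1667.
SXX = sum((xi - xbar)^2) = 120.8333.
h = 1/6 + (11 - 11.1667)^2 / 120.8333 = 0.1669.

0.1669


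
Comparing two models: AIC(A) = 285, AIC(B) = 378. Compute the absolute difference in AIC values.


Absolute difference = |285 - 378| = 93.
The model with lower AIC (A) is preferred.

93


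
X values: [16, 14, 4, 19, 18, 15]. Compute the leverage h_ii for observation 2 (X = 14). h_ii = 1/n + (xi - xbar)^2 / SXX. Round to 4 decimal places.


n = 6, xbar = 14.3333.
SXX = sum((xi - xbar)^2) = 145.3333.
h = 1/6 + (14 - 14.3333)^2 / 145.3333 = 0.1674.

0.1674


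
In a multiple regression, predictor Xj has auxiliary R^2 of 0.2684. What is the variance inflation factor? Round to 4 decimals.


Denominator: 1 - 0.2684 = 0.7316.
VIF = 1 / 0.7316 = 1.3669.

1.3669


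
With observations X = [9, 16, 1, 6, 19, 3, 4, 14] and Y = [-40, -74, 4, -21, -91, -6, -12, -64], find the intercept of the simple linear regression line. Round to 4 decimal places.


Compute b1 = -5.2630 from the OLS formula.
With xbar = 9.0000 and ybar = -38.0000, the intercept is:
b0 = -38.0000 - -5.2630 * 9.0000 = 9.3669.

9.3669


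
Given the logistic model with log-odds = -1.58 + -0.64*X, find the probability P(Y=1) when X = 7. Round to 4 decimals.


Compute z = -1.58 + (-0.64)(7) = -6.0600.
exp(-z) = 428.3754.
P = 1/(1 + 428.3754) = 0.0023.

0.0023


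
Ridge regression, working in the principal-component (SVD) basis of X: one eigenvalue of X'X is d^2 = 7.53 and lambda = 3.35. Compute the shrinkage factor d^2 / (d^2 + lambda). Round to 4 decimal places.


d^2 + lambda = 7.53 + 3.35 = 10.8800.
Shrinkage factor = 7.53/10.8800 = 0.6921.

0.6921


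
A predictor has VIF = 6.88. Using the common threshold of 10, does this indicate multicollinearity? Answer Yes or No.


Compare VIF = 6.88 to the threshold of 10.
6.88 < 10, so the answer is No.

No


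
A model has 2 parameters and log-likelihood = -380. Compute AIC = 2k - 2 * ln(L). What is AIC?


AIC = 2k - 2*loglik = 2(2) - 2(-380).
= 4 + 760 = 764.

764


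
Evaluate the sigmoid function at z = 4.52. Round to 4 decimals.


First, exp(-4.5200) = 0.0109.
Then sigma(z) = 1/(1 + 0.0109) = 0.9892.

0.9892


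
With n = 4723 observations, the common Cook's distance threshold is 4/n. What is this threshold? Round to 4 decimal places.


The threshold is 4/n.
4/4723 = 0.0008.

0.0008


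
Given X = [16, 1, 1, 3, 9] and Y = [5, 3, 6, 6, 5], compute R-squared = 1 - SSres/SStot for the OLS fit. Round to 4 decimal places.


After computing the OLS fit (b0=4.9286, b1=0.0119):
SSres = 5.9762, SStot = 6.0000.
R^2 = 1 - 5.9762/6.0000 = 0.0040.

0.0040


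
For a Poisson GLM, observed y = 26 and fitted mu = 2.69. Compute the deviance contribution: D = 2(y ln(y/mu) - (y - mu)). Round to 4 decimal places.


y/mu = 26/2.69 = 9.665428 (approx.), and ln(26/2.69) = 2.268555.
y * ln(y/mu) = 26 * 2.268555 = 58.982430.
y - mu = 23.31.
D = 2 * (58.982430 - 23.31) = 71.344860, which rounds to 71.3449.

71.3449


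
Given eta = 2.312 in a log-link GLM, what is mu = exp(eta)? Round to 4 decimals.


mu = exp(eta) = exp(2.312).
= 10.0946.

10.0946


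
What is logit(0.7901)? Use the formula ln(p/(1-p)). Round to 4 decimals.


Compute the odds: 0.7901/0.2099 = 3.7642.
Take the natural log: ln(3.7642) = 1.3255.

1.3255


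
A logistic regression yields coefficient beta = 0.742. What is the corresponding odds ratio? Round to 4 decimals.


exp(0.742) = 2.1001.
So the odds ratio is 2.1001.

2.1001


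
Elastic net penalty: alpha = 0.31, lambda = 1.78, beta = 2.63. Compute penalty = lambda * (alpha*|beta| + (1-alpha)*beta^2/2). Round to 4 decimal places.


alpha * |beta| = 0.31 * 2.63 = 0.8153.
(1-alpha) * beta^2/2 = 0.69 * 6.9169/2 = 2.3863.
Total = 1.78 * (0.8153 + 2.3863) = 5.6989.

5.6989


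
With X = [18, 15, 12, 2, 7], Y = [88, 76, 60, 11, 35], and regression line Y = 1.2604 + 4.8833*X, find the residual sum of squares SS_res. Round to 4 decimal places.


Predicted values from Y = 1.2604 + 4.8833*X.
Residuals: [-1.1598, 1.4901, 0.1400, -0.0270, -0.4435].
SSres = 3.7826.

3.7826


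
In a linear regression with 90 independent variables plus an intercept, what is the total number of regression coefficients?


Each predictor gets one coefficient, plus one intercept.
Total parameters = 90 + 1 = 91.

91


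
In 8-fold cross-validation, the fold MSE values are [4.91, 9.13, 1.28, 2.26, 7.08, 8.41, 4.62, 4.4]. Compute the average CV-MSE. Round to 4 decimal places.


Add all fold MSEs: 42.0900.
Divide by k = 8: 42.0900/8 = 5.2613.

5.2613


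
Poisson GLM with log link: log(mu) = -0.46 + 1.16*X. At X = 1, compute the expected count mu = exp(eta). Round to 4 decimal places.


eta = -0.46 + 1.16 * 1 = 0.7000.
mu = exp(0.7000) = 2.0138.

2.0138


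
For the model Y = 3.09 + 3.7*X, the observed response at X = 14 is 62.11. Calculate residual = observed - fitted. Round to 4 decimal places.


Compute yhat = 3.09 + (3.7)(14) = 54.8900.
Residual = actual - predicted = 62.11 - 54.8900 = 7.2200.

7.2200


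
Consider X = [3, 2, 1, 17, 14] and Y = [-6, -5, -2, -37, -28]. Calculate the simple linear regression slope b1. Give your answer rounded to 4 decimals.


Calculate xbar = 7.4000, ybar = -15.6000.
S_xx = 225.2000, S_xy = -473.8000.
Using b1 = S_xy / S_xx = -473.8000 / 225.2000, we get b1 = -2.1039.

-2.1039


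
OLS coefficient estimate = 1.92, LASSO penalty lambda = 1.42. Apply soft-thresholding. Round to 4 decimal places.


Absolute value: |1.92| = 1.92.
Compare to lambda = 1.42.
Since |beta| > lambda, coefficient = sign(beta)*(|beta| - lambda) = 0.5000.

0.5000


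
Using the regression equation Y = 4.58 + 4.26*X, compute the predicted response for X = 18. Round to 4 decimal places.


Predicted value:
Y = 4.58 + (4.26)(18) = 4.58 + 76.6800 = 81.2600.

81.2600


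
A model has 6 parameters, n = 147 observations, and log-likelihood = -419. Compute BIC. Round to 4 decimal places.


k * ln(n) = 6 * ln(147) = 6 * 4.990433 = 29.942598.
-2 * loglik = -2 * (-419) = 838.
BIC = 29.942598 + 838 = 867.942598, which rounds to 867.9426.

867.9426


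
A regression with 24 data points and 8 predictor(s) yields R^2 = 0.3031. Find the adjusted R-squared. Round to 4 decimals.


Adjusted R^2 = 1 - (1 - R^2) * (n-1)/(n-p-1).
(1 - R^2) = 0.6969.
(n-1)/(n-p-1) = 23/15.
(1 - R^2) * (n-1) = 0.6969 * 23 = 16.0287.
Divide by (n-p-1): 16.0287 / 15 = 1.0686.
Adj R^2 = 1 - 1.0686 = -0.0686.

-0.0686


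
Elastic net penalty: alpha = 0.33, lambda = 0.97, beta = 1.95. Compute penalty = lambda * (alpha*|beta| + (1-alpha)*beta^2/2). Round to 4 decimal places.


L1 component = 0.33 * |1.95| = 0.6435.
L2 component = 0.67 * 1.95^2 / 2 = 1.2738.
Penalty = 0.97 * (0.6435 + 1.2738) = 0.97 * 1.9173 = 1.8598.

1.8598


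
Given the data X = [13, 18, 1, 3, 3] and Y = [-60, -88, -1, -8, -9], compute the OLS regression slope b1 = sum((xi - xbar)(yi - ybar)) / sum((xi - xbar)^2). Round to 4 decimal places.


Calculate xbar = 7.6000, ybar = -33.2000.
S_xx = 223.2000, S_xy = -1154.4000.
Using b1 = S_xy / S_xx = -1154.4000 / 223.2000, we get b1 = -5.1720.

-5.1720


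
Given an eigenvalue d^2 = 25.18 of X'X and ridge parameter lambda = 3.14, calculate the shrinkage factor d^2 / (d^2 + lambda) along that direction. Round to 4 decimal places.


Compute the denominator: 25.18 + 3.14 = 28.3200.
Shrinkage factor = 25.18 / 28.3200 = 0.8891.

0.8891


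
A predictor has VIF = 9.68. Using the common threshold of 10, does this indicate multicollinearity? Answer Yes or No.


Compare VIF = 9.68 to the threshold of 10.
9.68 < 10, so the answer is No.

No


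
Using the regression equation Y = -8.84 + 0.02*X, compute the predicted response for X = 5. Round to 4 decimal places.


Plug X = 5 into Y = -8.84 + 0.02*X:
Y = -8.84 + 0.1000 = -8.7400.

-8.7400


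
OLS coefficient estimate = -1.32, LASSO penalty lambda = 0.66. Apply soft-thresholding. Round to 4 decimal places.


|beta_OLS| = 1.32.
lambda = 0.66.
Since |beta| > lambda, coefficient = sign(beta)*(|beta| - lambda) = -0.6600.
Result = -0.6600.

-0.6600


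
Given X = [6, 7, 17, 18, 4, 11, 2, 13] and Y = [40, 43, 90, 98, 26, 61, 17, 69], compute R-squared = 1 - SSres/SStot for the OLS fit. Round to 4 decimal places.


After computing the OLS fit (b0=7.7545, b1=4.8970):
SSres = 22.8727, SStot = 5958.0000.
R^2 = 1 - 22.8727/5958.0000 = 0.9962.

0.9962


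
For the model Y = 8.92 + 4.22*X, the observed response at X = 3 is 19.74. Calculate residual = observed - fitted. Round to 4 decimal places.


Compute yhat = 8.92 + (4.22)(3) = 21.5800.
Residual = actual - predicted = 19.74 - 21.5800 = -1.8400.

-1.8400


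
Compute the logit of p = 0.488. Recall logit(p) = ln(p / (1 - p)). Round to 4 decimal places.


The odds are p/(1-p) = 0.488 / 0.512 = 0.9531.
logit(p) = ln(0.9531) = -0.0480.

-0.0480


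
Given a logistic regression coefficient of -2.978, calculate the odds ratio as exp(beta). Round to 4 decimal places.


The odds ratio is computed as:
OR = e^(-2.978) = 0.0509.

0.0509


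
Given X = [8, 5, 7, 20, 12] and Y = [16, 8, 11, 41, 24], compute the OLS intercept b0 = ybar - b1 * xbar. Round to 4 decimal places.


First find the slope: b1 = 2.2167.
Means: xbar = 10.4000, ybar = 20.0000.
b0 = ybar - b1 * xbar = 20.0000 - 2.2167 * 10.4000 = -3.0538.

-3.0538


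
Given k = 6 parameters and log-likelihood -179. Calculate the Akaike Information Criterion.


Compute:
2k = 2*6 = 12.
-2*loglik = -2*(-179) = 358.
AIC = 12 + 358 = 370.

370


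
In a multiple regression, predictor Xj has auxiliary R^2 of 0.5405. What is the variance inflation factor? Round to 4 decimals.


Denominator: 1 - 0.5405 = 0.4595.
VIF = 1 / 0.4595 = 2.1763.

2.1763


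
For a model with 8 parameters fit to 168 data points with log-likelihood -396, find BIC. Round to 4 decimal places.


ln(168) = 5.123964.
k * ln(n) = 8 * 5.123964 = 40.991712.
-2L = 792.
BIC = 40.991712 + 792 = 832.991712, which rounds to 832.9917.

832.9917


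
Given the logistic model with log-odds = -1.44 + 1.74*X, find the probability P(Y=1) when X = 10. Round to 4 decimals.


Linear predictor: z = -1.44 + 1.74 * 10 = 15.9600.
P = 1/(1 + exp(-15.9600)) = 1/(1 + 0.0000) = 1.0000.

1.0000


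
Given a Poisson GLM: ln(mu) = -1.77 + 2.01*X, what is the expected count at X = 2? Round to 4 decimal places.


Linear predictor: eta = -1.77 + (2.01)(2) = 2.2500.
Expected count: mu = exp(2.2500) = 9.4877.

9.4877


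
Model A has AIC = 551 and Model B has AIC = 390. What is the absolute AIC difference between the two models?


Compute |551 - 390| = 161.
Model B has the smaller AIC.

161


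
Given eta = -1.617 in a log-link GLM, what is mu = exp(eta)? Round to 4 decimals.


Apply the inverse link:
mu = e^-1.617 = 0.1985.

0.1985


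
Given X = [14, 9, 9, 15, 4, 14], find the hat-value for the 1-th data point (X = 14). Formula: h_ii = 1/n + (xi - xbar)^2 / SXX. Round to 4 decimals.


Compute xbar = 10.8333 with n = 6 observations.
SXX = 90.8333.
Leverage = 1/6 + (14 - 10.8333)^2/90.8333 = 0.2771.

0.2771


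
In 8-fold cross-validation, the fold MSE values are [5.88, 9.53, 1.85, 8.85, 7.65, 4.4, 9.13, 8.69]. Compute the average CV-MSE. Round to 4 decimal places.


Total MSE across folds = 55.9800.
CV-MSE = 55.9800/8 = 6.9975.

6.9975


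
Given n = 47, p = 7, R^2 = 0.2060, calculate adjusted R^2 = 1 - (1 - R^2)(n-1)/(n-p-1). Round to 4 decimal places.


Plug in: Adj R^2 = 1 - (1 - 0.2060) * 46/39.
= 1 - 0.7940 * 46/39
= 1 - 36.5240 / 39
= 1 - 0.9365 = 0.0635.

0.0635


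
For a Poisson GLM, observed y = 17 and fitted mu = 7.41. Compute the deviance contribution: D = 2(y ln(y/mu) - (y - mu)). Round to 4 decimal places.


First: ln(17/7.41) = 0.830383.
Then: 17 * 0.830383 = 14.116511.
y - mu = 17 - 7.41 = 9.59.
D = 2(14.116511 - 9.59) = 9.053022, which rounds to 9.0530.

9.0530


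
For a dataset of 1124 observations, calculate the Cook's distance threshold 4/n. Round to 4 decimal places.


The threshold is 4/n.
4/1124 = 0.0036.

0.0036


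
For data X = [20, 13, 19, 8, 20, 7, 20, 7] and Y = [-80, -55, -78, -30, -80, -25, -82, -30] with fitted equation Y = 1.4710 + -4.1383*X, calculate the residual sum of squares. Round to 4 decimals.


Predicted values from Y = 1.4710 + -4.1383*X.
Residuals: [1.2950, -2.6731, -0.8433, 1.6354, 1.2950, 2.4971, -0.7050, -2.5029].
SSres = 26.8822.

26.8822


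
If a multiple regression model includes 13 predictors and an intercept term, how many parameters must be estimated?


Total coefficients = number of predictors + 1 (for the intercept).
= 13 + 1 = 14.

14


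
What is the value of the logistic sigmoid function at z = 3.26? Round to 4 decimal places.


Compute exp(-3.2600) = 0.0384.
Sigmoid = 1 / (1 + 0.0384) = 1 / 1.0384 = 0.9630.

0.9630


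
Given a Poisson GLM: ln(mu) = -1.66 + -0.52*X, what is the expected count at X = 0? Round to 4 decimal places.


Compute eta = -1.66 + -0.52 * 0 = -1.6600.
Apply inverse link: mu = e^-1.6600 = 0.1901.

0.1901


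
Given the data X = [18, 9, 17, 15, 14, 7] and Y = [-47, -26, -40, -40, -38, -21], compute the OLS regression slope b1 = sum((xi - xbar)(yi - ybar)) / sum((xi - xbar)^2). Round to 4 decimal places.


The sample means are xbar = 13.3333 and ybar = -35.3333.
Compute S_xx = 97.3333 and S_xy = -212.3333.
Slope b1 = S_xy / S_xx = -212.3333 / 97.3333 = -2.1815.

-2.1815


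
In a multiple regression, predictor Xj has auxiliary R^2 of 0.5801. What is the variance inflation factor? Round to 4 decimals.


Using VIF = 1/(1 - R^2_j):
1 - 0.5801 = 0.4199.
VIF = 2.3815.

2.3815


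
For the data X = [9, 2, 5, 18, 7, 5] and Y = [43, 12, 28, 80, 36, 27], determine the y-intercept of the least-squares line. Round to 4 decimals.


The slope is b1 = 4.1545.
Sample means are xbar = 7.6667 and ybar = 37.6667.
Intercept: b0 = 37.6667 - (4.1545)(7.6667) = 5.8155.

5.8155


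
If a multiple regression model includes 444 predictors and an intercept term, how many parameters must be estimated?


Total coefficients = number of predictors + 1 (for the intercept).
= 444 + 1 = 445.

445


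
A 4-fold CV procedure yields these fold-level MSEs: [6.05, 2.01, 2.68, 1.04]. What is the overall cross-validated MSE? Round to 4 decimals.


Add all fold MSEs: 11.7800.
Divide by k = 4: 11.7800/4 = 2.9450.

2.9450


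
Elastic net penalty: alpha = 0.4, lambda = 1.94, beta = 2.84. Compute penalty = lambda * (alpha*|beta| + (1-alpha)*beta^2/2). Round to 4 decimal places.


Compute:
L1 = 0.4 * 2.84 = 1.1360.
L2 = 0.6 * 2.84^2 / 2 = 2.4197.
Penalty = 1.94 * (1.1360 + 2.4197) = 6.8980.

6.8980


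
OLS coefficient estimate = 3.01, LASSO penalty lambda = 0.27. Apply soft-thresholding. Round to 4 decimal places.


|beta_OLS| = 3.01.
lambda = 0.27.
Since |beta| > lambda, coefficient = sign(beta)*(|beta| - lambda) = 2.7400.
Result = 2.7400.

2.7400


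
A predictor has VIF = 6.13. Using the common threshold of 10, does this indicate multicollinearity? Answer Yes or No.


The threshold is 10.
VIF = 6.13 is < 10.
Multicollinearity indication: No.

No


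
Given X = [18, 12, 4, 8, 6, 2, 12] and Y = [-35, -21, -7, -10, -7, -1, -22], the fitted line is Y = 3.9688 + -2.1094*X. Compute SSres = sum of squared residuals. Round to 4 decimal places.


Predicted values from Y = 3.9688 + -2.1094*X.
Residuals: [-0.9996, 0.3440, -2.5312, 2.9064, 1.6876, -0.7500, -0.6560].
SSres = 19.8125.

19.8125


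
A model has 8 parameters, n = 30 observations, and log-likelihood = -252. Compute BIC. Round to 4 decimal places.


ln(30) = 3.401197.
k * ln(n) = 8 * 3.401197 = 27.209576.
-2L = 504.
BIC = 27.209576 + 504 = 531.209576, which rounds to 531.2096.

531.2096


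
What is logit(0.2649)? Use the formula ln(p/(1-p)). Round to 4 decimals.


The odds are p/(1-p) = 0.2649 / 0.7351 = 0.3604.
logit(p) = ln(0.3604) = -1.0207.

-1.0207


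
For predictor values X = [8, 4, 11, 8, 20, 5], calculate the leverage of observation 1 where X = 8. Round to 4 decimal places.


Mean of X: xbar = 9.3333.
SXX = 167.3333.
For X = 8: h = 1/6 + (8 - 9.3333)^2/167.3333 = 0.1773.

0.1773


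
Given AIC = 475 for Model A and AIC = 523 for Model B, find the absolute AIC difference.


Compute |475 - 523| = 48.
Model A has the smaller AIC.

48


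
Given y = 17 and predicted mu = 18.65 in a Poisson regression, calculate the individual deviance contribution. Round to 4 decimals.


y/mu = 17/18.65 = 0.911528 (approx.), and ln(17/18.65) = -0.092633.
y * ln(y/mu) = 17 * -0.092633 = -1.574761.
y - mu = -1.65.
D = 2 * (-1.574761 - -1.65) = 0.150478, which rounds to 0.1505.

0.1505


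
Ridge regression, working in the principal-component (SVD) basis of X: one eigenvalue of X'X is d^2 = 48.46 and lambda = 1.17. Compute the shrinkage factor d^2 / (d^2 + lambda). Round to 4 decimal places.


Denominator = d^2 + lambda = 48.46 + 1.17 = 49.6300.
Shrinkage = 48.46 / 49.6300 = 0.9764.

0.9764


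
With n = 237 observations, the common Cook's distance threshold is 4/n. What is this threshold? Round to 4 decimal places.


The threshold is 4/n.
4/237 = 0.0169.

0.0169


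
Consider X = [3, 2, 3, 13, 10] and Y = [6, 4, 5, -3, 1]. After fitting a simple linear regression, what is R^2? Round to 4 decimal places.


Fit the OLS line: b0 = 6.9049, b1 = -0.6943.
SSres = 5.5688.
SStot = 53.2000.
R^2 = 1 - 5.5688/53.2000 = 0.8953.

0.8953


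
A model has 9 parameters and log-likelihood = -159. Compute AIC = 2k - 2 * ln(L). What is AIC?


AIC = 2k - 2*loglik = 2(9) - 2(-159).
= 18 + 318 = 336.

336


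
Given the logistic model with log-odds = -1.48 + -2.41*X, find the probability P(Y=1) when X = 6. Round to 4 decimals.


Compute z = -1.48 + (-2.41)(6) = -15.9400.
exp(-z) = 8368623.7297.
P = 1/(1 + 8368623.7297) = 0.0000.

0.0000


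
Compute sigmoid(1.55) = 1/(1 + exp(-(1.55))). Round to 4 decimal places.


exp(-1.5500) = 0.2122.
1 + exp(-z) = 1.2122.
sigmoid = 1/1.2122 = 0.8249.

0.8249


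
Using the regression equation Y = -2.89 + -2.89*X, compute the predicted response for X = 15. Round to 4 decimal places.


Substitute X = 15 into the equation:
Y = -2.89 + -2.89 * 15 = -2.89 + -43.3500 = -46.2400.

-46.2400


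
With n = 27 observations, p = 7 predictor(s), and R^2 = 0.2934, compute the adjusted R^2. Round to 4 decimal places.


Using the formula:
(1 - 0.2934) = 0.7066.
Multiply by 26/19: 0.7066 * 26 = 18.3716, then 18.3716 / 19 = 0.9669.
Adj R^2 = 1 - 0.9669 = 0.0331.

0.0331


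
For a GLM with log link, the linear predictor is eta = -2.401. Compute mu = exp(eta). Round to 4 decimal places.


The inverse log link gives:
mu = exp(-2.401) = 0.0906.

0.0906


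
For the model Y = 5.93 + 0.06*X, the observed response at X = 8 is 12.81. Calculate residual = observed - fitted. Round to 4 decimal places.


Predicted = 5.93 + 0.06 * 8 = 6.4100.
Residual = 12.81 - 6.4100 = 6.4000.

6.4000


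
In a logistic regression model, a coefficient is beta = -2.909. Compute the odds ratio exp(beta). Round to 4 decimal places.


exp(-2.909) = 0.0545.
So the odds ratio is 0.0545.

0.0545


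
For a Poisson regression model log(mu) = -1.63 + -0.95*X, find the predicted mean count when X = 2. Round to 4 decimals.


eta = -1.63 + -0.95 * 2 = -3.5300.
mu = exp(-3.5300) = 0.0293.

0.0293


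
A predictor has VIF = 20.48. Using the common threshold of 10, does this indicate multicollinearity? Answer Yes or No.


Compare VIF = 20.48 to the threshold of 10.
20.48 >= 10, so the answer is Yes.

Yes


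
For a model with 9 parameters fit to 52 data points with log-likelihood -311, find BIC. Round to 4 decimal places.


k * ln(n) = 9 * ln(52) = 9 * 3.951244 = 35.561196.
-2 * loglik = -2 * (-311) = 622.
BIC = 35.561196 + 622 = 657.561196, which rounds to 657.5612.

657.5612


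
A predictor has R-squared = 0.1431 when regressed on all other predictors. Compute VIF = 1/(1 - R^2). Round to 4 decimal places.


Denominator: 1 - 0.1431 = 0.8569.
VIF = 1 / 0.8569 = 1.1670.

1.1670


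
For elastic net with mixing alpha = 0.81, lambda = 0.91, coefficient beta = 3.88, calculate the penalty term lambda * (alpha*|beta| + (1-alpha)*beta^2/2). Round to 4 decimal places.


alpha * |beta| = 0.81 * 3.88 = 3.1428.
(1-alpha) * beta^2/2 = 0.19 * 15.0544/2 = 1.4302.
Total = 0.91 * (3.1428 + 1.4302) = 4.1614.

4.1614


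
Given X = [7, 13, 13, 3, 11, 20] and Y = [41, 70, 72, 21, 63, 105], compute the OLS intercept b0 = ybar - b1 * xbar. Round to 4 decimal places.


First find the slope: b1 = 4.9457.
Means: xbar = 11.1667, ybar = 62.0000.
b0 = ybar - b1 * xbar = 62.0000 - 4.9457 * 11.1667 = 6.7730.

6.7730


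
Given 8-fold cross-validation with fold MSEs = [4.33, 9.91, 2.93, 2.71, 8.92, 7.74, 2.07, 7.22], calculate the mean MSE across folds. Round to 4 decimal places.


Sum of fold MSEs = 45.8300.
Average = 45.8300 / 8 = 5.7288.

5.7288


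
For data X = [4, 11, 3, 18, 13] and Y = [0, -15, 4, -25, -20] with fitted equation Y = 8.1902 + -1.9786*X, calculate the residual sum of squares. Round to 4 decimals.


For each point, residual = actual - predicted.
Residuals: [-0.2758, -1.4256, 1.7456, 2.4246, -2.4684].
Sum of squared residuals = 17.1272.

17.1272


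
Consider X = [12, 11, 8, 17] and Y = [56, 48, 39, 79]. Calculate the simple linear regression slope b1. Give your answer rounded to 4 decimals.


The sample means are xbar = 12.0000 and ybar = 55.5000.
Compute S_xx = 42.0000 and S_xy = 191.0000.
Slope b1 = S_xy / S_xx = 191.0000 / 42.0000 = 4.5476.

4.5476


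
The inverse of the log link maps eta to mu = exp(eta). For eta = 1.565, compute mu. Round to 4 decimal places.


Apply the inverse link:
mu = e^1.565 = 4.7827.

4.7827


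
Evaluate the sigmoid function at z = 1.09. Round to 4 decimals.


exp(-1.0900) = 0.3362.
1 + exp(-z) = 1.3362.
sigmoid = 1/1.3362 = 0.7484.

0.7484


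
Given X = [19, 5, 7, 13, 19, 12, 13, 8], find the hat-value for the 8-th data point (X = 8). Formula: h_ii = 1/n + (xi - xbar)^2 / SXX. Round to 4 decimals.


Compute xbar = 12.0000 with n = 8 observations.
SXX = 190.0000.
Leverage = 1/8 + (8 - 12.0000)^2/190.0000 = 0.2092.

0.2092


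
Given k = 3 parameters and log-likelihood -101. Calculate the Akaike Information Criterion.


Compute:
2k = 2*3 = 6.
-2*loglik = -2*(-101) = 202.
AIC = 6 + 202 = 208.

208


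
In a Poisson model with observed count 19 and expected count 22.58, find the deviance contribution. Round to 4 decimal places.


First: ln(19/22.58) = -0.172626.
Then: 19 * -0.172626 = -3.279894.
y - mu = 19 - 22.58 = -3.58.
D = 2(-3.279894 - -3.58) = 0.600212, which rounds to 0.6002.

0.6002


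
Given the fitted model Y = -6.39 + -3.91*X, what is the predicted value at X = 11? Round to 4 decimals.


Substitute X = 11 into the equation:
Y = -6.39 + -3.91 * 11 = -6.39 + -43.0100 = -49.4000.

-49.4000


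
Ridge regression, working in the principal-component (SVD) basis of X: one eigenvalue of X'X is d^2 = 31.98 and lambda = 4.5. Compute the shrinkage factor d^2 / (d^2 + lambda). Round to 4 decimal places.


Denominator = d^2 + lambda = 31.98 + 4.5 = 36.4800.
Shrinkage = 31.98 / 36.4800 = 0.8766.

0.8766


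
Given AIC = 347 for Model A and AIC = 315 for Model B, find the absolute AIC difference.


Compute |347 - 315| = 32.
Model B has the smaller AIC.

32


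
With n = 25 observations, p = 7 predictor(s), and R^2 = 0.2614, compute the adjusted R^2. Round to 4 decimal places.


Plug in: Adj R^2 = 1 - (1 - 0.2614) * 24/17.
= 1 - 0.7386 * 24/17
= 1 - 17.7264 / 17
= 1 - 1.0427 = -0.0427.

-0.0427


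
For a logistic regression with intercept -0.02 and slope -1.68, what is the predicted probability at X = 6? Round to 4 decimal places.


Linear predictor: z = -0.02 + -1.68 * 6 = -10.1000.
P = 1/(1 + exp(10.1000)) = 1/(1 + 24343.0094) = 0.0000.

0.0000


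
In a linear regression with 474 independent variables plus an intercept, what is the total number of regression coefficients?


Total coefficients = number of predictors + 1 (for the intercept).
= 474 + 1 = 475.

475


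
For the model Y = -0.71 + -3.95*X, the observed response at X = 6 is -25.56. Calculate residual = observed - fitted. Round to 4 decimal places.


Fitted value at X = 6 is yhat = -0.71 + -3.95*6 = -24.4100.
Residual = -25.56 - -24.4100 = -1.1500.

-1.1500


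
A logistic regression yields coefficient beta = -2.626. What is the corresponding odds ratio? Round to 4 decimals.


exp(-2.626) = 0.0724.
So the odds ratio is 0.0724.

0.0724


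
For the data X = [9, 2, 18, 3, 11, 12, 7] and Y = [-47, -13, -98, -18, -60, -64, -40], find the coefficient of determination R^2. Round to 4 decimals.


The fitted line is Y = -1.8984 + -5.2695*X.
SSres = 10.1445, SStot = 5087.7143.
R^2 = 1 - SSres/SStot = 0.9980.

0.9980


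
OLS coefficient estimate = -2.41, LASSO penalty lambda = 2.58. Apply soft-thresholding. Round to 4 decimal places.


Check: |-2.41| = 2.41 vs lambda = 2.58.
Since |beta| <= lambda, the coefficient is set to 0.
Soft-thresholded coefficient = 0.0000.

0.0000


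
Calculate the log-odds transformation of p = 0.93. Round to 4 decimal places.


Compute the odds: 0.93/0.07 = 13.2857.
Take the natural log: ln(13.2857) = 2.5867.

2.5867


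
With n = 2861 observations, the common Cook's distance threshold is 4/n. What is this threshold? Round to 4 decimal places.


Using the rule of thumb:
Threshold = 4 / 2861 = 0.0014.

0.0014


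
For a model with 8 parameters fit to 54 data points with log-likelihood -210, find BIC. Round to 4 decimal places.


Compute k*ln(n) = 8*ln(54) = 8*3.988984 = 31.911872.
Then -2*loglik = 420.
BIC = 31.911872 + 420 = 451.911872, which rounds to 451.9119.

451.9119


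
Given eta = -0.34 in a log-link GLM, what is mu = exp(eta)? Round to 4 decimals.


mu = exp(eta) = exp(-0.34).
= 0.7118.

0.7118


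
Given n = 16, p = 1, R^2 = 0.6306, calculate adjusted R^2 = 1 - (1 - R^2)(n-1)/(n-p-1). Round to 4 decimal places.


Using the formula:
(1 - 0.6306) = 0.3694.
Multiply by 15/14: 0.3694 * 15 = 5.5410, then 5.5410 / 14 = 0.3958.
Adj R^2 = 1 - 0.3958 = 0.6042.

0.6042


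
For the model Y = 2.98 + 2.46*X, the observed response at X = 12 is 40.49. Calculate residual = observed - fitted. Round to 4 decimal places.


Fitted value at X = 12 is yhat = 2.98 + 2.46*12 = 32.5000.
Residual = 40.49 - 32.5000 = 7.9900.

7.9900


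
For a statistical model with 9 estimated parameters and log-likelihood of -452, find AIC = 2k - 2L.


AIC = 2k - 2*loglik = 2(9) - 2(-452).
= 18 + 904 = 922.

922


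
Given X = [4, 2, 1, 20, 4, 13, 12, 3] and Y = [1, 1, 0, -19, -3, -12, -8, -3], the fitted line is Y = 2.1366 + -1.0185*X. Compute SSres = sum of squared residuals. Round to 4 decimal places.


Predicted values from Y = 2.1366 + -1.0185*X.
Residuals: [2.9374, 0.9004, -1.1181, -0.7666, -1.0626, -0.8961, 2.0854, -2.0811].
SSres = 21.8888.

21.8888


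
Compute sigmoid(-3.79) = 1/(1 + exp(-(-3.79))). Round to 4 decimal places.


Compute exp(3.7900) = 44.2564.
Sigmoid = 1 / (1 + 44.2564) = 1 / 45.2564 = 0.0221.

0.0221


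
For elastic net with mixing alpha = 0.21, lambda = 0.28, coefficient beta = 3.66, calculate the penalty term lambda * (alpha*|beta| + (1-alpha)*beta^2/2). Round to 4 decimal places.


Compute:
L1 = 0.21 * 3.66 = 0.7686.
L2 = 0.79 * 3.66^2 / 2 = 5.2913.
Penalty = 0.28 * (0.7686 + 5.2913) = 1.6968.

1.6968


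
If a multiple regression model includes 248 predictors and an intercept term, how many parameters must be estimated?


Including the intercept, the model has 248 predictor coefficients + 1 intercept.
Total = 249.

249


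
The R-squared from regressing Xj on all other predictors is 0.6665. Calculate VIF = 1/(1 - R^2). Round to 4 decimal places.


VIF = 1 / (1 - 0.6665).
= 1 / 0.3335 = 2.9985.

2.9985


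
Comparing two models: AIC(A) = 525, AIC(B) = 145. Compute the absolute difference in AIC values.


|AIC_A - AIC_B| = |525 - 145| = 380.
Model B is preferred (lower AIC).

380


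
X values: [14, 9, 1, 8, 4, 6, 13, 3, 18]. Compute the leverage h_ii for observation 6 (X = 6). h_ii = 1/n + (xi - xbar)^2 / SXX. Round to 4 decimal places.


n = 9, xbar = 8.4444.
SXX = sum((xi - xbar)^2) = 254.2222.
h = 1/9 + (6 - 8.4444)^2 / 254.2222 = 0.1346.

0.1346


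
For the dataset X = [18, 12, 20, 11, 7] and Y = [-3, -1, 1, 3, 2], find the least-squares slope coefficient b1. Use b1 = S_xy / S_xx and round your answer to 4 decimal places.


First compute the means: xbar = 13.6000, ybar = 0.4000.
Then S_xx = sum((xi - xbar)^2) = 113.2000.
S_xy = sum((xi - xbar)(yi - ybar)) = -26.2000.
b1 = S_xy / S_xx = -26.2000 / 113.2000 = -0.2314.

-0.2314


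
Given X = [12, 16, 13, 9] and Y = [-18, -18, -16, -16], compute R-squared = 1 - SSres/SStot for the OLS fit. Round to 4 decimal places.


After computing the OLS fit (b0=-14.0000, b1=-0.2400):
SSres = 2.5600, SStot = 4.0000.
R^2 = 1 - 2.5600/4.0000 = 0.3600.

0.3600


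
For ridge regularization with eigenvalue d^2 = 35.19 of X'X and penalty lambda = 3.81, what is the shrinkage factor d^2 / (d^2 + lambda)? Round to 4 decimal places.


Denominator = d^2 + lambda = 35.19 + 3.81 = 39.0000.
Shrinkage = 35.19 / 39.0000 = 0.9023.

0.9023


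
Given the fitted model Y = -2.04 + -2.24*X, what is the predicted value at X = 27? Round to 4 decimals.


Plug X = 27 into Y = -2.04 + -2.24*X:
Y = -2.04 + -60.4800 = -62.5200.

-62.5200


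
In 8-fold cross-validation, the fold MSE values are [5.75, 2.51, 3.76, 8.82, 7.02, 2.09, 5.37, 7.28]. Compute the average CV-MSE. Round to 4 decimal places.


Add all fold MSEs: 42.6000.
Divide by k = 8: 42.6000/8 = 5.3250.

5.3250


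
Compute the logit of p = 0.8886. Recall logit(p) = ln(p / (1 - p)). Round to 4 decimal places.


1 - p = 0.1114.
p/(1-p) = 7.9767.
logit = ln(7.9767) = 2.0765.

2.0765


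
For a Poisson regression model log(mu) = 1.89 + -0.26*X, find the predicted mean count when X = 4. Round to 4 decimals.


eta = 1.89 + -0.26 * 4 = 0.8500.
mu = exp(0.8500) = 2.3396.

2.3396


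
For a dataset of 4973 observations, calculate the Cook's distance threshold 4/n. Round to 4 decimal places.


Using the rule of thumb:
Threshold = 4 / 4973 = 0.0008.

0.0008


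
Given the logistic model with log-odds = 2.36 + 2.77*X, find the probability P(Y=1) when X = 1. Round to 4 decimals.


Compute z = 2.36 + (2.77)(1) = 5.1300.
exp(-z) = 0.0059.
P = 1/(1 + 0.0059) = 0.9941.

0.9941


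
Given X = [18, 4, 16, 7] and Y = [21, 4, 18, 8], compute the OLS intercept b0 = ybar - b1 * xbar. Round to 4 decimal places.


The slope is b1 = 1.1838.
Sample means are xbar = 11.2500 and ybar = 12.7500.
Intercept: b0 = 12.7500 - (1.1838)(11.2500) = -0.5676.

-0.5676


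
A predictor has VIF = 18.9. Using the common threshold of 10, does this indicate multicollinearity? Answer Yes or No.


Compare VIF = 18.9 to the threshold of 10.
18.9 >= 10, so the answer is Yes.

Yes


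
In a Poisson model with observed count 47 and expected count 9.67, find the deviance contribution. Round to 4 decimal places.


y/mu = 47/9.67 = 4.860393 (approx.), and ln(47/9.67) = 1.581119.
y * ln(y/mu) = 47 * 1.581119 = 74.312593.
y - mu = 37.33.
D = 2 * (74.312593 - 37.33) = 73.965186, which rounds to 73.9652.

73.9652


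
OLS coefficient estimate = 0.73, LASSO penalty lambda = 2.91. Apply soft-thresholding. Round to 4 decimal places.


|beta_OLS| = 0.73.
lambda = 2.91.
Since |beta| <= lambda, the coefficient is set to 0.
Result = 0.0000.

0.0000


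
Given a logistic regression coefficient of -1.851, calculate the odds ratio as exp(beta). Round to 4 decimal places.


The odds ratio is computed as:
OR = e^(-1.851) = 0.1571.

0.1571


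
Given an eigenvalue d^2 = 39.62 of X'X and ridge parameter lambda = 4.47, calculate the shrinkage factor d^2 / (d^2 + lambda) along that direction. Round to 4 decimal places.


Compute the denominator: 39.62 + 4.47 = 44.0900.
Shrinkage factor = 39.62 / 44.0900 = 0.8986.

0.8986


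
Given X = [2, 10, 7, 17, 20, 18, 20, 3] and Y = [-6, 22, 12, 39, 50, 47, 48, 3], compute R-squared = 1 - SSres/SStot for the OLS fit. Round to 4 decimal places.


Fit the OLS line: b0 = -8.4817, b1 = 2.9160.
SSres = 37.1865.
SStot = 3428.8750.
R^2 = 1 - 37.1865/3428.8750 = 0.9892.

0.9892


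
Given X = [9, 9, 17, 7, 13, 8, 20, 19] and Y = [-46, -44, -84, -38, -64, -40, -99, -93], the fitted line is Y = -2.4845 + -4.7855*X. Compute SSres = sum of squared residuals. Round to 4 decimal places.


Compute predicted values, then residuals = yi - yhat_i.
Residuals: [-0.4460, 1.5540, -0.1620, -2.0170, 0.6960, 0.7685, -0.8055, 0.4090].
SSres = sum(residual^2) = 8.5995.

8.5995


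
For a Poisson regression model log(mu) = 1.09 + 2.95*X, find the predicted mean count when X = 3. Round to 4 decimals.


eta = 1.09 + 2.95 * 3 = 9.9400.
mu = exp(9.9400) = 20743.7443.

20743.7443


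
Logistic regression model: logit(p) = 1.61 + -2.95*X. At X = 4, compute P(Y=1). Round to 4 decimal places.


Linear predictor: z = 1.61 + -2.95 * 4 = -10.1900.
P = 1/(1 + exp(10.1900)) = 1/(1 + 26635.4949) = 0.0000.

0.0000


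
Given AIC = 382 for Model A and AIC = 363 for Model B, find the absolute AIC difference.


Absolute difference = |382 - 363| = 19.
The model with lower AIC (B) is preferred.

19


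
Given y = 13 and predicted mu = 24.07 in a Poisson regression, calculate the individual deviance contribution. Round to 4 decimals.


y/mu = 13/24.07 = 0.540091 (approx.), and ln(13/24.07) = -0.616017.
y * ln(y/mu) = 13 * -0.616017 = -8.008221.
y - mu = -11.07.
D = 2 * (-8.008221 - -11.07) = 6.123558, which rounds to 6.1236.

6.1236


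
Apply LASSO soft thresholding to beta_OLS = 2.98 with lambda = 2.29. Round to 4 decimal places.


Absolute value: |2.98| = 2.98.
Compare to lambda = 2.29.
Since |beta| > lambda, coefficient = sign(beta)*(|beta| - lambda) = 0.6900.

0.6900


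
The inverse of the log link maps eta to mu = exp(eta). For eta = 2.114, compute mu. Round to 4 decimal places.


The inverse log link gives:
mu = exp(2.114) = 8.2813.

8.2813
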